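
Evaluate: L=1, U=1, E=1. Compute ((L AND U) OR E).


L AND U = 1&1 = 1
1 OR 1 = 1

1


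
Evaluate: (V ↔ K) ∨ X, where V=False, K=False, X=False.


V = False, K = False, X = False
Expression: (V ↔ K) ∨ X
Step 1: V ↔ K = (False iff False) (true when values match) = True
Step 2: (True) ∨ X = True OR False = True

True


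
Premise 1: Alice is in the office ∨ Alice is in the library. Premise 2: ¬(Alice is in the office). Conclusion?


Disjunctive syllogism: P ∨ Q, ¬P ⊢ Q
Disjunction: Alice is in the office ∨ Alice is in the library
We know it is not the case that Alice is in the office.
By disjunctive syllogism, the other disjunct must be true.

Alice is in the library


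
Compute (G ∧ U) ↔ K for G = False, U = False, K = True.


G = False, U = False, K = True
Step 1: G ∧ U = False AND False = False
Step 2: (False) ↔ K: true when both sides have same truth value.
Result: False ↔ True = False

False


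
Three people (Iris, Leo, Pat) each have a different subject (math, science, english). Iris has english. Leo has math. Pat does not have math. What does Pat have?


From clues:
  Leo → math
  Iris → english
By elimination, Pat gets the remaining.

science


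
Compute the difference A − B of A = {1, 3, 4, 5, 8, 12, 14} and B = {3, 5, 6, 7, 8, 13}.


A = {1, 3, 4, 5, 8, 12, 14}
B = {3, 5, 6, 7, 8, 13}
Operation: difference A − B
In A but not B: 1, 4, 12, 14

{1, 4, 12, 14}


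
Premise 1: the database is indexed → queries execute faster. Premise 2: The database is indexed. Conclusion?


Modus ponens: P → Q, P ⊢ Q
P: the database is indexed
Q: queries execute faster
We have P → Q and P is true.
By modus ponens, Q must be true.

Queries execute faster


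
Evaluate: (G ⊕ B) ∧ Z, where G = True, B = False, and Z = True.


G = True, B = False, Z = True
Step 1: G ⊕ B = True XOR False = True
Step 2: True ∧ Z = True AND True = True
XOR true when exactly one of G,B is true; then AND with Z.

True


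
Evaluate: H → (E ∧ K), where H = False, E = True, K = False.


H = False, E = True, K = False
Step 1: E ∧ K = True AND False = False
Step 2: H → (False): false only when H=True and consequent=False.
Result: True

True


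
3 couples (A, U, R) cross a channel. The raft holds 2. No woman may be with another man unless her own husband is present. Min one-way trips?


Label couples A, U, R (H = husband, W = wife).
Counting alone: 6 people, the raft carries 2 and someone must bring it back, so each round trip nets at most +1 on the far side until the last crossing → at least 9 trips. The jealousy constraint makes 9 impossible; the shortest valid schedule has 11:
1. WA+WU →  (far: WA,WU; near: HA,HU,HR,WR)
2. WA ←       (far: WU; near: HA,HU,HR,WA,WR)
3. WA+WR →  (far: WA,WU,WR; near: HA,HU,HR)
4. WA ←       (far: WU,WR; near: HA,HU,HR,WA)
5. HU+HR →  (far: HU,WU,HR,WR; near: HA,WA)
6. HU+WU ←  (far: HR,WR; near: HA,WA,HU,WU)
7. HA+HU →  (far: HA,HU,HR,WR; near: WA,WU)
8. WR ←       (far: HA,HU,HR; near: WA,WU,WR)
9. WA+WU →  (far: HA,WA,HU,WU,HR; near: WR)
10. HR ←      (far: HA,WA,HU,WU; near: HR,WR)
11. HR+WR → (far: all six; near: empty)
In every state each wife is either with her husband or with no other man.
Minimum trips = 11

11


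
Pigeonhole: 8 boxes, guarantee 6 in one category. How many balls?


Pigeonhole: to guarantee k in one of n categories, need (k-1)×n + 1.
k = 6, n = 8
Minimum = (6-1) × 8 + 1 = 5 × 8 + 1

41


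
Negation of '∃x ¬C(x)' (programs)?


Original: ∃x ¬C(x)
Rule: ¬∀→∃, ¬∃→∀, negate predicate.
Negation: ∀x C(x)

∀x C(x)


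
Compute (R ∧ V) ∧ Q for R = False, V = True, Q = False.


R = False, V = True, Q = False
Step 1: R ∧ V = False AND True = False
Step 2: False ∧ Q = False AND False = False
AND is true only when ALL operands are true.

False


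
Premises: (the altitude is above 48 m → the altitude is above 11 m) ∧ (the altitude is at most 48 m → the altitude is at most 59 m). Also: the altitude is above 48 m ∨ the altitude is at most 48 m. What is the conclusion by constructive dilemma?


Constructive dilemma: (P → Q) ∧ (R → S), P ∨ R ⊢ Q ∨ S
Premise 1: the altitude is above 48 m → the altitude is above 11 m
Premise 2: the altitude is at most 48 m → the altitude is at most 59 m
Premise 3: the altitude is above 48 m ∨ the altitude is at most 48 m
Case 1: Assuming the altitude is above 48 m, then by Premise 1, the altitude is above 11 m.
Case 2: Assuming the altitude is at most 48 m, then by Premise 2, the altitude is at most 59 m.
Since one of the altitude is above 48 m or the altitude is at most 48 m must hold, we get the altitude is above 11 m or the altitude is at most 59 m.

The altitude is above 11 m or the altitude is at most 59 m.


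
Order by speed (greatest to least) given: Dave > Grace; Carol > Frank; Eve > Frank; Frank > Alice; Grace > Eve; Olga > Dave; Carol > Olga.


Constraints: Dave > Grace; Carol > Frank; Eve > Frank; Frank > Alice; Grace > Eve; Olga > Dave; Carol > Olga
Method: at each step, the next-highest is the one remaining person who never appears on the smaller side of a constraint between remaining people.
  Step 1: remaining {Frank, Grace, Eve, Alice, Olga, Dave, Carol}; on the smaller side: {Frank, Grace, Eve, Alice, Olga, Dave} → Carol is next (Carol > Frank; Carol > Olga).
  Step 2: remaining {Frank, Grace, Eve, Alice, Olga, Dave}; on the smaller side: {Frank, Grace, Eve, Alice, Dave} → Olga is next (Olga > Dave).
  Step 3: remaining {Frank, Grace, Eve, Alice, Dave}; on the smaller side: {Frank, Grace, Eve, Alice} → Dave is next (Dave > Grace).
  Step 4: remaining {Frank, Grace, Eve, Alice}; on the smaller side: {Frank, Eve, Alice} → Grace is next (Grace > Eve).
  Step 5: remaining {Frank, Eve, Alice}; on the smaller side: {Frank, Alice} → Eve is next (Eve > Frank).
  Step 6: remaining {Frank, Alice}; on the smaller side: {Alice} → Frank is next (Frank > Alice).
  Step 7: only Alice remains → lowest.
Final ranking (highest to lowest):

Carol > Olga > Dave > Grace > Eve > Frank > Alice


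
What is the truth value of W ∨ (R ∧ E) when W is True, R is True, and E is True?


W = True, R = True, E = True
Step 1: R ∧ E = True AND True = True
Step 2: W ∨ True = True OR True = True
AND evaluated first (higher precedence); then OR applied.

True


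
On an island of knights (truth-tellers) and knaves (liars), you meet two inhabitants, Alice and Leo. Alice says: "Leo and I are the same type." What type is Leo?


Alice says: "Leo and I are the same type."
Case 1: Alice is a Knight (truth-teller)
  Statement is true → they ARE the same → Leo is also a Knight
Case 2: Alice is a Knave (liar)
  Statement is false → they are NOT the same → Leo is a Knight
In both cases, Leo is a Knight.

Knight


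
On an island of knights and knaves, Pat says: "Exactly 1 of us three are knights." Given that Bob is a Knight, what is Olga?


Pat claims exactly 1 knights among Pat, Bob, Olga.
Given: Bob is a Knight.

Case 1: Pat is a Knight (tells truth)
  Then exactly 1 of the three are knights.
  Counting Pat, Bob: 2 knight(s) so far. Need -1 more → impossible.
Case 2: Pat is a Knave (lies)
  Then the count is NOT 1.
  If Olga = Knave, count = 1 = 1 → claim would be true, contradicts lie.
  If Olga = Knight, count = 2 ≠ 1 → lie confirmed ✓

Olga is a Knight.

Knight


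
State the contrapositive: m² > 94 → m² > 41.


Original: If m² > 94, then m² > 41
Contrapositive: If ¬Q, then ¬P
Negate Q: not (m² > 41)
Negate P: not (m² > 94)

If not (m² > 41), then not (m² > 94).


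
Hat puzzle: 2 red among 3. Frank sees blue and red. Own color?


Total red = 2, seen red = 1
Own red = 2 - 1 = 1
Frank's hat is red.

red


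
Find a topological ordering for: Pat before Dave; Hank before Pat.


Constraints: Pat before Dave; Hank before Pat
Method: repeatedly schedule the remaining task that has no remaining task required before it.
  Step 1: remaining {Hank, Dave, Pat}; every task except Hank still has a predecessor pending → schedule Hank.
  Step 2: remaining {Dave, Pat}; every task except Pat still has a predecessor pending → schedule Pat.
  Step 3: only Dave remains → schedule Dave.
Resulting order:

Hank → Pat → Dave


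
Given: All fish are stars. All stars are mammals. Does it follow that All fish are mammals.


Premise 1: All fish are stars.
Premise 2: All stars are mammals.
Conclusion: All fish are mammals.
Barbara syllogism (AAA-1): All A are B, All B are C → All A are C.
Middle term (stars) distributed in premise 2.

Valid


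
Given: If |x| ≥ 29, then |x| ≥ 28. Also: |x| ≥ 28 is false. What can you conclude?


Modus tollens: P → Q, ¬Q ⊢ ¬P
P: |x| ≥ 29
Q: |x| ≥ 28
We have P → Q and Q is false.
By modus tollens, P must be false.

It is not the case that |x| ≥ 29


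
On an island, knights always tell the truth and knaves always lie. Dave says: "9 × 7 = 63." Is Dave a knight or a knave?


Statement: "9 × 7 = 63."
Actual: 9 × 7 = 63
Claimed: 63
Statement is TRUE → Dave tells the truth → Knight

Knight


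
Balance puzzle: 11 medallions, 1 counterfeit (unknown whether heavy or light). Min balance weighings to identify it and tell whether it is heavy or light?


Let n = 11. 22 possibilities (n medallions × lighter/heavier); each weighing has 3 outcomes.
Bound for k weighings: say the first weighing puts j medallions on each pan. If it tips, the 2j weighed medallions remain suspects (each with a known direction) and k-1 weighings give 3^(k-1) outcomes; 3^(k-1) is odd, so 2j ≤ 3^(k-1) - 1. If it balances, the n - 2j unweighed medallions remain with direction unknown: 2(n - 2j) ≤ 3^(k-1) - 1 by the same parity argument. Adding, n ≤ (3^(k-1) - 1) + (3^(k-1) - 1)/2 = (3^k - 3)/2, and the classical three-group strategy achieves this (3 medallions in 2 weighings, 12 in 3, 39 in 4, 120 in 5).
So we need the smallest k with (3^k - 3)/2 ≥ 11.
k = 2: (3^2 - 3)/2 = 3 < 11 ✗
k = 3: (3^3 - 3)/2 = 12 ≥ 11 ✓

3


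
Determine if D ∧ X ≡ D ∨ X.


Expression 1: D ∧ X
Expression 2: D ∨ X
Truth table (D X | Expr1 Expr2):
  T T |   T     T
  T F |   F     T   ← differ
  F T |   F     T   ← differ
  F F |   F     F
Counterexample: D=T, X=F gives Expr1 = F but Expr2 = T, so the expressions are NOT logically equivalent.

No


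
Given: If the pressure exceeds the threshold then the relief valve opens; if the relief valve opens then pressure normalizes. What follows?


Hypothetical syllogism: P → Q, Q → R ⊢ P → R
Premise 1: the pressure exceeds the threshold → the relief valve opens
Premise 2: the relief valve opens → pressure normalizes
Chain the implications: the middle term (the relief valve opens) links the two.
Conclusion: If the pressure exceeds the threshold, then pressure normalizes.

If the pressure exceeds the threshold, then pressure normalizes.


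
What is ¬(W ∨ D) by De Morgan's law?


De Morgan's law: ¬(P ∨ Q) ≡ ¬P ∧ ¬Q
¬(W ∨ D) = ¬W ∧ ¬D

¬W ∧ ¬D


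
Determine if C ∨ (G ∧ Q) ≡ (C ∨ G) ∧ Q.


Expression 1: C ∨ (G ∧ Q)
Expression 2: (C ∨ G) ∧ Q
Truth table (C G Q | Expr1 Expr2):
  T T T |   T     T
  T T F |   T     F   ← differ
  T F T |   T     T
  T F F |   T     F   ← differ
  F T T |   T     T
  F T F |   F     F
  F F T |   F     F
  F F F |   F     F
Counterexample: C=T, G=T, Q=F gives Expr1 = T but Expr2 = F, so the expressions are NOT logically equivalent.

No


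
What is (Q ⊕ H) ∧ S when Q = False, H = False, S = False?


Q = False, H = False, S = False
Step 1: Q ⊕ H = False XOR False = False
Step 2: False ∧ S = False AND False = False
XOR true when exactly one of Q,H is true; then AND with S.

False


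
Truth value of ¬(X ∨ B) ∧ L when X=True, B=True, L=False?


X = True, B = True, L = False
Expression: ¬(X ∨ B) ∧ L
Step 1: X ∨ B = True OR True = True
Step 2: ¬(X ∨ B) = NOT True = False
Step 3: (False) ∧ L = False AND False = False

False


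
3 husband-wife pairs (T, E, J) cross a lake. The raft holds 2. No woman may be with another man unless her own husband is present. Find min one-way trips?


Label couples T, E, J (H = husband, W = wife).
Counting alone: 6 people, the raft carries 2 and someone must bring it back, so each round trip nets at most +1 on the far side until the last crossing → at least 9 trips. The jealousy constraint makes 9 impossible; the shortest valid schedule has 11:
1. WT+WE →  (far: WT,WE; near: HT,HE,HJ,WJ)
2. WT ←       (far: WE; near: HT,HE,HJ,WT,WJ)
3. WT+WJ →  (far: WT,WE,WJ; near: HT,HE,HJ)
4. WT ←       (far: WE,WJ; near: HT,HE,HJ,WT)
5. HE+HJ →  (far: HE,WE,HJ,WJ; near: HT,WT)
6. HE+WE ←  (far: HJ,WJ; near: HT,WT,HE,WE)
7. HT+HE →  (far: HT,HE,HJ,WJ; near: WT,WE)
8. WJ ←       (far: HT,HE,HJ; near: WT,WE,WJ)
9. WT+WE →  (far: HT,WT,HE,WE,HJ; near: WJ)
10. HJ ←      (far: HT,WT,HE,WE; near: HJ,WJ)
11. HJ+WJ → (far: all six; near: empty)
In every state each wife is either with her husband or with no other man.
Minimum trips = 11

11


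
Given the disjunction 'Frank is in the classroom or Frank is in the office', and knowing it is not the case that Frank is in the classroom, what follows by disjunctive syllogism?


Disjunctive syllogism: P ∨ Q, ¬P ⊢ Q
Disjunction: Frank is in the classroom ∨ Frank is in the office
We know it is not the case that Frank is in the classroom.
By disjunctive syllogism, the other disjunct must be true.

Frank is in the office


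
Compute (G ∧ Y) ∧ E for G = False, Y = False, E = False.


G = False, Y = False, E = False
Step 1: G ∧ Y = False AND False = False
Step 2: False ∧ E = False AND False = False
AND is true only when ALL operands are true.

False


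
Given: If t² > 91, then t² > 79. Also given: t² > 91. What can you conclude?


Modus ponens: P → Q, P ⊢ Q
P: t² > 91
Q: t² > 79
We have P → Q and P is true.
By modus ponens, Q must be true.

t² > 79


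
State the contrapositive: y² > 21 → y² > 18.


Original: If y² > 21, then y² > 18
Contrapositive: If ¬Q, then ¬P
Negate Q: not (y² > 18)
Negate P: not (y² > 21)

If not (y² > 18), then not (y² > 21).


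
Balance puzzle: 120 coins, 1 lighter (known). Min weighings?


Each weighing has 3 outcomes (left heavy / balance / right heavy), so k weighings distinguish at most 3^k cases; splitting into three near-equal groups achieves this.
Need 3^k ≥ 120: 3^4 = 81 < 120 ≤ 3^5 = 243
k = ⌈log₃(120)⌉ = 5

5


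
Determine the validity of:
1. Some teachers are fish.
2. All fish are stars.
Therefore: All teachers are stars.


Premise 1: Some teachers are fish.
Premise 2: All fish are stars.
Conclusion: All teachers are stars.
Fallacy: illicit minor. The minor term (teachers) is distributed in the conclusion ('All teachers ...') but undistributed in its premise ('Some teachers are fish' doesn't cover all teachers).
Only 'Some teachers are stars' follows, not 'All'.

Invalid


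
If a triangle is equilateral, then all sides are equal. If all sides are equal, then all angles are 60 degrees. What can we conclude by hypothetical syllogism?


Hypothetical syllogism: P → Q, Q → R ⊢ P → R
Premise 1: a triangle is equilateral → all sides are equal
Premise 2: all sides are equal → all angles are 60 degrees
Chain the implications: the middle term (all sides are equal) links the two.
Conclusion: If a triangle is equilateral, then all angles are 60 degrees.

If a triangle is equilateral, then all angles are 60 degrees.


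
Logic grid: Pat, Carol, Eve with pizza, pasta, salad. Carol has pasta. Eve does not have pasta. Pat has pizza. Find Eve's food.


From clues:
  Pat → pizza
  Carol → pasta
By elimination, Eve gets the remaining.

salad


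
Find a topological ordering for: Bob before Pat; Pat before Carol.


Constraints: Bob before Pat; Pat before Carol
Method: repeatedly schedule the remaining task that has no remaining task required before it.
  Step 1: remaining {Carol, Pat, Bob}; every task except Bob still has a predecessor pending → schedule Bob.
  Step 2: remaining {Carol, Pat}; every task except Pat still has a predecessor pending → schedule Pat.
  Step 3: only Carol remains → schedule Carol.
Resulting order:

Bob → Pat → Carol


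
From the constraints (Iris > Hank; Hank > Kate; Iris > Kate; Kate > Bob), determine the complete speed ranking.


Constraints: Iris > Hank; Hank > Kate; Iris > Kate; Kate > Bob
Method: at each step, the next-highest is the one remaining person who never appears on the smaller side of a constraint between remaining people.
  Step 1: remaining {Bob, Hank, Iris, Kate}; on the smaller side: {Bob, Hank, Kate} → Iris is next (Iris > Hank; Iris > Kate).
  Step 2: remaining {Bob, Hank, Kate}; on the smaller side: {Bob, Kate} → Hank is next (Hank > Kate).
  Step 3: remaining {Bob, Kate}; on the smaller side: {Bob} → Kate is next (Kate > Bob).
  Step 4: only Bob remains → lowest.
Final ranking (highest to lowest):

Iris > Hank > Kate > Bob


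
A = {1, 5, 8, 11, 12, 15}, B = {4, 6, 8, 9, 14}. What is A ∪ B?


A = {1, 5, 8, 11, 12, 15}
B = {4, 6, 8, 9, 14}
Operation: union
All elements combined: 1, 4, 5, 6, 8, 9, 11, 12, 14, 15

{1, 4, 5, 6, 8, 9, 11, 12, 14, 15}


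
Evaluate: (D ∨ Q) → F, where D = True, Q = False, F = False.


D = True, Q = False, F = False
Step 1: D ∨ Q = True OR False = True
Step 2: (True) → F: false only when antecedent=True and F=False.
Result: False

False


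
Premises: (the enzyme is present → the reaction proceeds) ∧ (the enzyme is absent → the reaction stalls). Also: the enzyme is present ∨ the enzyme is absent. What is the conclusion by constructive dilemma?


Constructive dilemma: (P → Q) ∧ (R → S), P ∨ R ⊢ Q ∨ S
Premise 1: the enzyme is present → the reaction proceeds
Premise 2: the enzyme is absent → the reaction stalls
Premise 3: the enzyme is present ∨ the enzyme is absent
Case 1: Assuming the enzyme is present, then by Premise 1, the reaction proceeds.
Case 2: Assuming the enzyme is absent, then by Premise 2, the reaction stalls.
Since one of the enzyme is present or the enzyme is absent must hold, we get the reaction proceeds or the reaction stalls.

The reaction proceeds or the reaction stalls.


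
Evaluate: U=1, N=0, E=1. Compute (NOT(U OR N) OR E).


U OR N = 1
NOT(1) = 0
0 OR 1 = 1

1


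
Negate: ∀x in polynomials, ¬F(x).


Original: ∀x ¬F(x)
Rule: ¬∀→∃, ¬∃→∀, negate predicate.
Negation: ∃x F(x)

∃x F(x)


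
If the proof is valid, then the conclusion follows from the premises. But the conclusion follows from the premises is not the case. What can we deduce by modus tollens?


Modus tollens: P → Q, ¬Q ⊢ ¬P
P: the proof is valid
Q: the conclusion follows from the premises
We have P → Q and Q is false.
By modus tollens, P must be false.

It is not the case that the proof is valid


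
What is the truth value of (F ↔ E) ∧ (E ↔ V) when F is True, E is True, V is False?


F = True, E = True, V = False
Step 1: F ↔ E is true when F and E have the same value. Result: True
Step 2: E ↔ V is true when E and V have the same value. Result: False
Step 3: True ∧ False = False

False


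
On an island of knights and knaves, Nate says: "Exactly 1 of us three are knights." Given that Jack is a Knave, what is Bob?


Nate claims exactly 1 knights among Nate, Jack, Bob.
Given: Jack is a Knave.

Case 1: Nate is a Knight (tells truth)
  Then exactly 1 of the three are knights.
  Counting Nate, Jack: 1 knight(s) so far. Need 0 more → Bob = Knave.
Case 2: Nate is a Knave (lies)
  Then the count is NOT 1.
  If Bob = Knight, count = 1 = 1 → claim would be true, contradicts lie.
  If Bob = Knave, count = 0 ≠ 1 → lie confirmed ✓

Bob is a Knave.

Knave


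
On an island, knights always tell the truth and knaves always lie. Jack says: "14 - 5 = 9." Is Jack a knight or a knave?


Statement: "14 - 5 = 9."
Actual: 14 - 5 = 9
Claimed: 9
Statement is TRUE → Jack tells the truth → Knight

Knight


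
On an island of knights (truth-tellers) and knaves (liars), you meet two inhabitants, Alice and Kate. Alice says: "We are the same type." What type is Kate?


Alice says: "We are the same type."
Case 1: Alice is a Knight (truth-teller)
  Statement is true → they ARE the same → Kate is also a Knight
Case 2: Alice is a Knave (liar)
  Statement is false → they are NOT the same → Kate is a Knight
In both cases, Kate is a Knight.

Knight


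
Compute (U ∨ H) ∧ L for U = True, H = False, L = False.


U = True, H = False, L = False
Step 1: U ∨ H = True OR False = True
Step 2: True ∧ L = True AND False = False
OR is true when at least one operand is true; AND requires both.

False


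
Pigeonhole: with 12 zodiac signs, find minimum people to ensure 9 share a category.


Pigeonhole: to guarantee k in one of n categories, need (k-1)×n + 1.
k = 9, n = 12
Minimum = (9-1) × 12 + 1 = 8 × 12 + 1

97


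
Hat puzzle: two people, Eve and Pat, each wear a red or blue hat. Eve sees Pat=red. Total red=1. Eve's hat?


Total red = 1, Pat = red
Red accounted for: 1
Remaining for Eve: 0
Eve's hat is blue.

blue


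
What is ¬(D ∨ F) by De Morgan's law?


De Morgan's law: ¬(P ∨ Q) ≡ ¬P ∧ ¬Q
¬(D ∨ F) = ¬D ∧ ¬F

¬D ∧ ¬F


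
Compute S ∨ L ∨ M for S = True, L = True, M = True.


S = True, L = True, M = True
Step 1: S ∨ L = True OR True = True
Step 2: True ∨ M = True OR True = True
OR is true when at least one operand is true.

True


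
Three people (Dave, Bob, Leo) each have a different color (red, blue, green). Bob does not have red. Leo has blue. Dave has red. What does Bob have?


From clues:
  Leo → blue
  Dave → red
By elimination, Bob gets the remaining.

green


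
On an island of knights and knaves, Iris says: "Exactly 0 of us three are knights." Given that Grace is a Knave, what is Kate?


Iris claims exactly 0 knights among Iris, Grace, Kate.
Given: Grace is a Knave.

Case 1: Iris is a Knight (tells truth)
  Then exactly 0 of the three are knights.
  Counting Iris, Grace: 1 knight(s) so far. Need -1 more → impossible.
Case 2: Iris is a Knave (lies)
  Then the count is NOT 0.
  If Kate = Knave, count = 0 = 0 → claim would be true, contradicts lie.
  If Kate = Knight, count = 1 ≠ 0 → lie confirmed ✓

Kate is a Knight.

Knight


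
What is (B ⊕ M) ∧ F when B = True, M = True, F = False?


B = True, M = True, F = False
Step 1: B ⊕ M = True XOR True = False
Step 2: False ∧ F = False AND False = False
XOR true when exactly one of B,M is true; then AND with F.

False


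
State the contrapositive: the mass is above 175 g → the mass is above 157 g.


Original: If the mass is above 175 g, then the mass is above 157 g
Contrapositive: If ¬Q, then ¬P
Negate Q: not (the mass is above 157 g)
Negate P: not (the mass is above 175 g)

If not (the mass is above 157 g), then not (the mass is above 175 g).


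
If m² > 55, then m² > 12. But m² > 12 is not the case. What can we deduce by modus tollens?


Modus tollens: P → Q, ¬Q ⊢ ¬P
P: m² > 55
Q: m² > 12
We have P → Q and Q is false.
By modus tollens, P must be false.

It is not the case that m² > 55


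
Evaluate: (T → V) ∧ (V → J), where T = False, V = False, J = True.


T = False, V = False, J = True
Step 1: T → V is false only when T=True and V=False. Result: True
Step 2: V → J is false only when V=True and J=False. Result: True
Step 3: True ∧ True = True

True


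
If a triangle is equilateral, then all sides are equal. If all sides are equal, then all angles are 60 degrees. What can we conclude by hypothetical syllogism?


Hypothetical syllogism: P → Q, Q → R ⊢ P → R
Premise 1: a triangle is equilateral → all sides are equal
Premise 2: all sides are equal → all angles are 60 degrees
Chain the implications: the middle term (all sides are equal) links the two.
Conclusion: If a triangle is equilateral, then all angles are 60 degrees.

If a triangle is equilateral, then all angles are 60 degrees.


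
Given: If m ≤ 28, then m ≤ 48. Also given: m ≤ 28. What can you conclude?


Modus ponens: P → Q, P ⊢ Q
P: m ≤ 28
Q: m ≤ 48
We have P → Q and P is true.
By modus ponens, Q must be true.

m ≤ 48


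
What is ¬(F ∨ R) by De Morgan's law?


De Morgan's law: ¬(P ∨ Q) ≡ ¬P ∧ ¬Q
¬(F ∨ R) = ¬F ∧ ¬R

¬F ∧ ¬R


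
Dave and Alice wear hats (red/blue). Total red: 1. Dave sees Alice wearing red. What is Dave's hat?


Total red = 1, Alice = red
Red accounted for: 1
Remaining for Dave: 0
Dave's hat is blue.

blue


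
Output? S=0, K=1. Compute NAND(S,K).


S AND K = 0
NOT(0) = 1

1


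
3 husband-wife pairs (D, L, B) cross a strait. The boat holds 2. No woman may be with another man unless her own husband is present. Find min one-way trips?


Label couples D, L, B (H = husband, W = wife).
Counting alone: 6 people, the boat carries 2 and someone must bring it back, so each round trip nets at most +1 on the far side until the last crossing → at least 9 trips. The jealousy constraint makes 9 impossible; the shortest valid schedule has 11:
1. WD+WL →  (far: WD,WL; near: HD,HL,HB,WB)
2. WD ←       (far: WL; near: HD,HL,HB,WD,WB)
3. WD+WB →  (far: WD,WL,WB; near: HD,HL,HB)
4. WD ←       (far: WL,WB; near: HD,HL,HB,WD)
5. HL+HB →  (far: HL,WL,HB,WB; near: HD,WD)
6. HL+WL ←  (far: HB,WB; near: HD,WD,HL,WL)
7. HD+HL →  (far: HD,HL,HB,WB; near: WD,WL)
8. WB ←       (far: HD,HL,HB; near: WD,WL,WB)
9. WD+WL →  (far: HD,WD,HL,WL,HB; near: WB)
10. HB ←      (far: HD,WD,HL,WL; near: HB,WB)
11. HB+WB → (far: all six; near: empty)
In every state each wife is either with her husband or with no other man.
Minimum trips = 11

11


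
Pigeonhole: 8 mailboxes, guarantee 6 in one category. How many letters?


Pigeonhole: to guarantee k in one of n categories, need (k-1)×n + 1.
k = 6, n = 8
Minimum = (6-1) × 8 + 1 = 5 × 8 + 1

41


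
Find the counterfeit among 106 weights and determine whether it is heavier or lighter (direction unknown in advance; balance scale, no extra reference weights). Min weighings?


Let n = 106. 212 possibilities (n weights × lighter/heavier); each weighing has 3 outcomes.
Bound for k weighings: say the first weighing puts j weights on each pan. If it tips, the 2j weighed weights remain suspects (each with a known direction) and k-1 weighings give 3^(k-1) outcomes; 3^(k-1) is odd, so 2j ≤ 3^(k-1) - 1. If it balances, the n - 2j unweighed weights remain with direction unknown: 2(n - 2j) ≤ 3^(k-1) - 1 by the same parity argument. Adding, n ≤ (3^(k-1) - 1) + (3^(k-1) - 1)/2 = (3^k - 3)/2, and the classical three-group strategy achieves this (3 weights in 2 weighings, 12 in 3, 39 in 4, 120 in 5).
So we need the smallest k with (3^k - 3)/2 ≥ 106.
k = 4: (3^4 - 3)/2 = 39 < 106 ✗
k = 5: (3^5 - 3)/2 = 120 ≥ 106 ✓

5


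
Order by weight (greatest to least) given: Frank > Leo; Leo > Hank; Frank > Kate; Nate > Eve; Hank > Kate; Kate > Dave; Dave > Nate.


Constraints: Frank > Leo; Leo > Hank; Frank > Kate; Nate > Eve; Hank > Kate; Kate > Dave; Dave > Nate
Method: at each step, the next-highest is the one remaining person who never appears on the smaller side of a constraint between remaining people.
  Step 1: remaining {Frank, Kate, Hank, Eve, Dave, Nate, Leo}; on the smaller side: {Kate, Hank, Eve, Dave, Nate, Leo} → Frank is next (Frank > Leo; Frank > Kate).
  Step 2: remaining {Kate, Hank, Eve, Dave, Nate, Leo}; on the smaller side: {Kate, Hank, Eve, Dave, Nate} → Leo is next (Leo > Hank).
  Step 3: remaining {Kate, Hank, Eve, Dave, Nate}; on the smaller side: {Kate, Eve, Dave, Nate} → Hank is next (Hank > Kate).
  Step 4: remaining {Kate, Eve, Dave, Nate}; on the smaller side: {Eve, Dave, Nate} → Kate is next (Kate > Dave).
  Step 5: remaining {Eve, Dave, Nate}; on the smaller side: {Eve, Nate} → Dave is next (Dave > Nate).
  Step 6: remaining {Eve, Nate}; on the smaller side: {Eve} → Nate is next (Nate > Eve).
  Step 7: only Eve remains → lowest.
Final ranking (highest to lowest):

Frank > Leo > Hank > Kate > Dave > Nate > Eve


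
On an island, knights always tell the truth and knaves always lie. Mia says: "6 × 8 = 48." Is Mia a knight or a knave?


Statement: "6 × 8 = 48."
Actual: 6 × 8 = 48
Claimed: 48
Statement is TRUE → Mia tells the truth → Knight

Knight


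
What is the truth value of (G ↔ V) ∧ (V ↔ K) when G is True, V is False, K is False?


G = True, V = False, K = False
Step 1: G ↔ V is true when G and V have the same value. Result: False
Step 2: V ↔ K is true when V and K have the same value. Result: True
Step 3: False ∧ True = False

False


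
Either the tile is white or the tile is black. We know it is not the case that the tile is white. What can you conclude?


Disjunctive syllogism: P ∨ Q, ¬P ⊢ Q
Disjunction: the tile is white ∨ the tile is black
We know it is not the case that the tile is white.
By disjunctive syllogism, the other disjunct must be true.

The tile is black


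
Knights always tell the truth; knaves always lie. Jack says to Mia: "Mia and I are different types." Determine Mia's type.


Jack says: "Mia and I are different types."
Case 1: Jack is a Knight (truth-teller)
  Statement is true → they ARE different → Mia is a Knave
Case 2: Jack is a Knave (liar)
  Statement is false → they are NOT different → Mia is a Knave
In both cases, Mia is a Knave.

Knave


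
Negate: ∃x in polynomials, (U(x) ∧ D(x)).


Original: ∃x (U(x) ∧ D(x))
Rule: ¬∀→∃, ¬∃→∀, negate predicate.
Negation: ∀x (¬U(x) ∨ ¬D(x))

∀x (¬U(x) ∨ ¬D(x))


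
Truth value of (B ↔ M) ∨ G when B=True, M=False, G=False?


B = True, M = False, G = False
Expression: (B ↔ M) ∨ G
Step 1: B ↔ M = (True iff False) (true when values match) = False
Step 2: (False) ∨ G = False OR False = False

False


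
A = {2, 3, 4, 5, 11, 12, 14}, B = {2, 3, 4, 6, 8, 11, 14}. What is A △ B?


A = {2, 3, 4, 5, 11, 12, 14}
B = {2, 3, 4, 6, 8, 11, 14}
Operation: symmetric difference
In A only: [5, 12], in B only: [6, 8]

{5, 6, 8, 12}


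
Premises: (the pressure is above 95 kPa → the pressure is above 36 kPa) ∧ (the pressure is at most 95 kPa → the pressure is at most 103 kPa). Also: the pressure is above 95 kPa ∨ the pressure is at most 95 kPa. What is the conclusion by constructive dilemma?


Constructive dilemma: (P → Q) ∧ (R → S), P ∨ R ⊢ Q ∨ S
Premise 1: the pressure is above 95 kPa → the pressure is above 36 kPa
Premise 2: the pressure is at most 95 kPa → the pressure is at most 103 kPa
Premise 3: the pressure is above 95 kPa ∨ the pressure is at most 95 kPa
Case 1: Assuming the pressure is above 95 kPa, then by Premise 1, the pressure is above 36 kPa.
Case 2: Assuming the pressure is at most 95 kPa, then by Premise 2, the pressure is at most 103 kPa.
Since one of the pressure is above 95 kPa or the pressure is at most 95 kPa must hold, we get the pressure is above 36 kPa or the pressure is at most 103 kPa.

The pressure is above 36 kPa or the pressure is at most 103 kPa.


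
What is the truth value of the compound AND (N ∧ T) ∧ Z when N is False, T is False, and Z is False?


N = False, T = False, Z = False
Step 1: N ∧ T = False AND False = False
Step 2: False ∧ Z = False AND False = False
AND is true only when ALL operands are true.

False


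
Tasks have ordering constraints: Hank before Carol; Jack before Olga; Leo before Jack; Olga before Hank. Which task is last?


Constraints: Hank before Carol; Jack before Olga; Leo before Jack; Olga before Hank
The last task can have nothing scheduled after it, so it must never appear on the left of a 'before'.
Tasks appearing before some other task: Hank, Jack, Leo, Olga.
The only task not in that list is Carol → it is last.

Carol


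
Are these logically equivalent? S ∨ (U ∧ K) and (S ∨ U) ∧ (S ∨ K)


Expression 1: S ∨ (U ∧ K)
Expression 2: (S ∨ U) ∧ (S ∨ K)
Truth table (S U K | Expr1 Expr2):
  T T T |   T     T
  T T F |   T     T
  T F T |   T     T
  T F F |   T     T
  F T T |   T     T
  F T F |   F     F
  F F T |   F     F
  F F F |   F     F
All 8 rows agree, so the expressions are logically equivalent.

Yes


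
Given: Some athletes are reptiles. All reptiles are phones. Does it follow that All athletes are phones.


Premise 1: Some athletes are reptiles.
Premise 2: All reptiles are phones.
Conclusion: All athletes are phones.
Fallacy: illicit minor. The minor term (athletes) is distributed in the conclusion ('All athletes ...') but undistributed in its premise ('Some athletes are reptiles' doesn't cover all athletes).
Only 'Some athletes are phones' follows, not 'All'.

Invalid


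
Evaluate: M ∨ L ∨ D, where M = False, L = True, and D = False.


M = False, L = True, D = False
Step 1: M ∨ L = False OR True = True
Step 2: True ∨ D = True OR False = True
OR is true when at least one operand is true.

True


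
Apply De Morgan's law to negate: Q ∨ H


De Morgan's law: ¬(P ∨ Q) ≡ ¬P ∧ ¬Q
¬(Q ∨ H) = ¬Q ∧ ¬H

¬Q ∧ ¬H


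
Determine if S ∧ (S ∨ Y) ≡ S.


Expression 1: S ∧ (S ∨ Y)
Expression 2: S
Truth table (S Y | Expr1 Expr2):
  T T |   T     T
  T F |   T     T
  F T |   F     F
  F F |   F     F
All 4 rows agree, so the expressions are logically equivalent.

Yes


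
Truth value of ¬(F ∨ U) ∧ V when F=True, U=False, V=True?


F = True, U = False, V = True
Expression: ¬(F ∨ U) ∧ V
Step 1: F ∨ U = True OR False = True
Step 2: ¬(F ∨ U) = NOT True = False
Step 3: (False) ∧ V = False AND True = False

False


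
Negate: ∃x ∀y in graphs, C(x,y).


Original: ∃x ∀y C(x,y)
Rule: ¬∀→∃, ¬∃→∀, negate predicate.
Negation: ∀x ∃y ¬C(x,y)

∀x ∃y ¬C(x,y)


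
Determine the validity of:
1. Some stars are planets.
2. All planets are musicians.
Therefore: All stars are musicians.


Premise 1: Some stars are planets.
Premise 2: All planets are musicians.
Conclusion: All stars are musicians.
Fallacy: illicit minor. The minor term (stars) is distributed in the conclusion ('All stars ...') but undistributed in its premise ('Some stars are planets' doesn't cover all stars).
Only 'Some stars are musicians' follows, not 'All'.

Invalid


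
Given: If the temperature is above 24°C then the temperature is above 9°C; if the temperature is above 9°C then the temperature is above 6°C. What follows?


Hypothetical syllogism: P → Q, Q → R ⊢ P → R
Premise 1: the temperature is above 24°C → the temperature is above 9°C
Premise 2: the temperature is above 9°C → the temperature is above 6°C
Chain the implications: the middle term (the temperature is above 9°C) links the two.
Conclusion: If the temperature is above 24°C, then the temperature is above 6°C.

If the temperature is above 24°C, then the temperature is above 6°C.


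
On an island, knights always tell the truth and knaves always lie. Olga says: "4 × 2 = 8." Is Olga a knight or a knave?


Statement: "4 × 2 = 8."
Actual: 4 × 2 = 8
Claimed: 8
Statement is TRUE → Olga tells the truth → Knight

Knight


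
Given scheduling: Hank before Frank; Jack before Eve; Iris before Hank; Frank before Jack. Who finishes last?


Constraints: Hank before Frank; Jack before Eve; Iris before Hank; Frank before Jack
The last task can have nothing scheduled after it, so it must never appear on the left of a 'before'.
Tasks appearing before some other task: Hank, Jack, Iris, Frank.
The only task not in that list is Eve → it is last.

Eve


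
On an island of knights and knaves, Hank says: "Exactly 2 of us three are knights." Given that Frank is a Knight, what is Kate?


Hank claims exactly 2 knights among Hank, Frank, Kate.
Given: Frank is a Knight.

Case 1: Hank is a Knight (tells truth)
  Then exactly 2 of the three are knights.
  Counting Hank, Frank: 2 knight(s) so far. Need 0 more → Kate = Knave.
Case 2: Hank is a Knave (lies)
  Then the count is NOT 2.
  If Kate = Knight, count = 2 = 2 → claim would be true, contradicts lie.
  If Kate = Knave, count = 1 ≠ 2 → lie confirmed ✓

Kate is a Knave.

Knave


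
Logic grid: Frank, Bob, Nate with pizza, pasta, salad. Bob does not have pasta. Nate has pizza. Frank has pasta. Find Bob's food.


From clues:
  Nate → pizza
  Frank → pasta
By elimination, Bob gets the remaining.

salad


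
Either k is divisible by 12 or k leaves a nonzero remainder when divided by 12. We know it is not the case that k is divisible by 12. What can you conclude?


Disjunctive syllogism: P ∨ Q, ¬P ⊢ Q
Disjunction: k is divisible by 12 ∨ k leaves a nonzero remainder when divided by 12
We know it is not the case that k is divisible by 12.
By disjunctive syllogism, the other disjunct must be true.

k leaves a nonzero remainder when divided by 12


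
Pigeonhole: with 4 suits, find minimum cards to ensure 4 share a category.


Pigeonhole: to guarantee k in one of n categories, need (k-1)×n + 1.
k = 4, n = 4
Minimum = (4-1) × 4 + 1 = 3 × 4 + 1

13


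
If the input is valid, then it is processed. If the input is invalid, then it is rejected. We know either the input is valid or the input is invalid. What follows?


Constructive dilemma: (P → Q) ∧ (R → S), P ∨ R ⊢ Q ∨ S
Premise 1: the input is valid → it is processed
Premise 2: the input is invalid → it is rejected
Premise 3: the input is valid ∨ the input is invalid
Case 1: Assuming the input is valid, then by Premise 1, it is processed.
Case 2: Assuming the input is invalid, then by Premise 2, it is rejected.
Since one of the input is valid or the input is invalid must hold, we get it is processed or it is rejected.

It is processed or it is rejected.


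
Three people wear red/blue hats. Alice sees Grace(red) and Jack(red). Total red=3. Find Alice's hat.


Total red = 3, seen red = 2
Own red = 3 - 2 = 1
Alice's hat is red.

red


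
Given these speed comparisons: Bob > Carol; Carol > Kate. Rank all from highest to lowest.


Constraints: Bob > Carol; Carol > Kate
Method: at each step, the next-highest is the one remaining person who never appears on the smaller side of a constraint between remaining people.
  Step 1: remaining {Carol, Bob, Kate}; on the smaller side: {Carol, Kate} → Bob is next (Bob > Carol).
  Step 2: remaining {Carol, Kate}; on the smaller side: {Kate} → Carol is next (Carol > Kate).
  Step 3: only Kate remains → lowest.
Final ranking (highest to lowest):

Bob > Carol > Kate


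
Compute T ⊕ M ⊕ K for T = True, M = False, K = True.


T = True, M = False, K = True
Step 1: T ⊕ M = True XOR False = True
Step 2: True ⊕ K = True XOR True = False
XOR is true when an odd number of operands are true.

False


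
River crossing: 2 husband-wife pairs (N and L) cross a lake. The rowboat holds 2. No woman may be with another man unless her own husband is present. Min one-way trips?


Label couples N and L.
1. WN+WL → (far: WN,WL; near: HN,HL)
2. WN ←   (far: WL; near: HN,HL,WN)
3. HN+HL → (far: HN,HL,WL; near: WN)
4. HN ←   (far: HL,WL; near: HN,WN)  — HN returns, since WN is alone on near bank
5. HN+WN → (far: all four; near: empty)
Every state respects the constraint.
Minimum trips = 5

5


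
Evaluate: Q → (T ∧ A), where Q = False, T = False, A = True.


Q = False, T = False, A = True
Step 1: T ∧ A = False AND True = False
Step 2: Q → (False): false only when Q=True and consequent=False.
Result: True

True


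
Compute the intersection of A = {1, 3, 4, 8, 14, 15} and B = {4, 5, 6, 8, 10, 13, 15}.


A = {1, 3, 4, 8, 14, 15}
B = {4, 5, 6, 8, 10, 13, 15}
Operation: intersection
Elements in both: 4, 8, 15

{4, 8, 15}
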